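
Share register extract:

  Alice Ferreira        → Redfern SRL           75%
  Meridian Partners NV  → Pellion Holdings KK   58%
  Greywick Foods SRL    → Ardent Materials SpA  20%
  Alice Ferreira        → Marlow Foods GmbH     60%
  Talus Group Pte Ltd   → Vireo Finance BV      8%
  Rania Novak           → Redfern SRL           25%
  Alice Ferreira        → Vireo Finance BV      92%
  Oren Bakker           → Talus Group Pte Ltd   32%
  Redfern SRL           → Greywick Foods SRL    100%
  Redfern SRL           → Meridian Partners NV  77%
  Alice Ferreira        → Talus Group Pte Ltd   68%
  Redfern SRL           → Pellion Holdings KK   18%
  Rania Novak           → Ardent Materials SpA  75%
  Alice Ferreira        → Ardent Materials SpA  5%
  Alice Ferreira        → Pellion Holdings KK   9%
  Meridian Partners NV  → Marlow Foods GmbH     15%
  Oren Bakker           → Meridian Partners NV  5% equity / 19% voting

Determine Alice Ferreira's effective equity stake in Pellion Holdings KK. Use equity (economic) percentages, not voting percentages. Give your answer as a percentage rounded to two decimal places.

56.00%

Alice reaches Pellion along 3 paths.
Via Redfern: 75% × 18% = 13.5%.
Direct stake: 9% = 9%.
Via Redfern → Meridian: 75% × 77% × 58% = 33.495%.
Total: 13.5% + 9% + 33.495% = 55.995%.
Rounded: 56.00%.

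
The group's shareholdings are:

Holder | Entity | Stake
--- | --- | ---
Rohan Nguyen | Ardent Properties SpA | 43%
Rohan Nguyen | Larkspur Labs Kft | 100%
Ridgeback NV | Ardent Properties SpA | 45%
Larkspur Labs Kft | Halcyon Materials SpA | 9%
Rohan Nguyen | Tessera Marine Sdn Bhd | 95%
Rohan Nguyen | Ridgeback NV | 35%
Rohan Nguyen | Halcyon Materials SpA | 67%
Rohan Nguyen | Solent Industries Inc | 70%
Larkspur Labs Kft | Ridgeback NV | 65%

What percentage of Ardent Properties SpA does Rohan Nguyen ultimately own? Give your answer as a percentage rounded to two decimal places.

Rohan reaches Ardent along 3 paths.
Direct stake: 43% = 43%.
Via Ridgeback: 35% × 45% = 15.75%.
Via Larkspur → Ridgeback: 100% × 65% × 45% = 29.25%.
Total: 43% + 15.75% + 29.25% = 88%.
Rounded: 88.00%.

88.00%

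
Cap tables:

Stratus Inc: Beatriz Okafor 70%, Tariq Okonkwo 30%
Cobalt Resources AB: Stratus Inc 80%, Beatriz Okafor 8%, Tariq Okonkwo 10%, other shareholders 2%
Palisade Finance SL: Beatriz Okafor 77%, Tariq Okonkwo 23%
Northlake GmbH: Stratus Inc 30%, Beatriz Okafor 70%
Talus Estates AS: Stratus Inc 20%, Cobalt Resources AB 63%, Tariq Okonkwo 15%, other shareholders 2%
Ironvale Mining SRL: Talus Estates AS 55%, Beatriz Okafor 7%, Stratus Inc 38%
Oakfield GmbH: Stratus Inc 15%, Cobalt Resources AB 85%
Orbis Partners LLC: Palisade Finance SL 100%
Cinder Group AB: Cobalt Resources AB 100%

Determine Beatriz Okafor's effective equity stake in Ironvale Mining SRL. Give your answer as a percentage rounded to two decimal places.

63.48%

Beatriz reaches Ironvale along 5 paths.
Via Stratus → Talus: 70% × 20% × 55% = 7.7%.
Via Stratus → Cobalt → Talus: 70% × 80% × 63% × 55% = 19.404%.
Via Cobalt → Talus: 8% × 63% × 55% = 2.772%.
Direct stake: 7% = 7%.
Via Stratus: 70% × 38% = 26.6%.
Total: 7.7% + 19.404% + 2.772% + 7% + 26.6% = 63.476%.
Rounded: 63.48%.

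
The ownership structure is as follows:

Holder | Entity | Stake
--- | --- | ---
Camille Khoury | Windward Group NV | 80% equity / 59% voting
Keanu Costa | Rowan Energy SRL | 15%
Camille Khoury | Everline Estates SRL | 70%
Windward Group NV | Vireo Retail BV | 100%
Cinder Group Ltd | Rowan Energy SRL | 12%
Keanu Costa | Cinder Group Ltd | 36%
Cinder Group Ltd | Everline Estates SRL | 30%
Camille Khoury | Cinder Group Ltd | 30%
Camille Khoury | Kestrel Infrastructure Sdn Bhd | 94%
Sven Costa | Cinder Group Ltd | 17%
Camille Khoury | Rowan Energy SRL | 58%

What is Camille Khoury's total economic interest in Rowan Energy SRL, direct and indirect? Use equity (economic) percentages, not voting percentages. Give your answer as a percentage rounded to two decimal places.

Camille reaches Rowan along 2 paths.
Direct stake: 58% = 58%.
Via Cinder: 30% × 12% = 3.6%.
Total: 58% + 3.6% = 61.6%.
Rounded: 61.60%.

61.60%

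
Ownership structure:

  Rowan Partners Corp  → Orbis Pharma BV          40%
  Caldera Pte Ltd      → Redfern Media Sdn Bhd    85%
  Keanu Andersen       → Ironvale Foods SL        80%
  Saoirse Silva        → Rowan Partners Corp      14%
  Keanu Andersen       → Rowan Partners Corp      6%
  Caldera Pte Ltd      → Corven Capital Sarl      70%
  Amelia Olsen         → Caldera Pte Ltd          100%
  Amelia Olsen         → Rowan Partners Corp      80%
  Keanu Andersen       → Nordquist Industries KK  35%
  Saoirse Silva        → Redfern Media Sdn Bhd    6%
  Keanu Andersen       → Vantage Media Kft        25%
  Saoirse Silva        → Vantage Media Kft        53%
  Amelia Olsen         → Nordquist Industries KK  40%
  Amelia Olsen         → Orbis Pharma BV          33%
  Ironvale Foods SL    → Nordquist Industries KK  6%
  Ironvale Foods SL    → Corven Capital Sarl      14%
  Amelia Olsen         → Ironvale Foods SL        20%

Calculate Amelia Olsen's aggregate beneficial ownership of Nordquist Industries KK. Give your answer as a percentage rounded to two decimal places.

Amelia reaches Nordquist along 2 paths.
Direct stake: 40% = 40%.
Via Ironvale: 20% × 6% = 1.2%.
Total: 40% + 1.2% = 41.2%.
Rounded: 41.20%.

41.20%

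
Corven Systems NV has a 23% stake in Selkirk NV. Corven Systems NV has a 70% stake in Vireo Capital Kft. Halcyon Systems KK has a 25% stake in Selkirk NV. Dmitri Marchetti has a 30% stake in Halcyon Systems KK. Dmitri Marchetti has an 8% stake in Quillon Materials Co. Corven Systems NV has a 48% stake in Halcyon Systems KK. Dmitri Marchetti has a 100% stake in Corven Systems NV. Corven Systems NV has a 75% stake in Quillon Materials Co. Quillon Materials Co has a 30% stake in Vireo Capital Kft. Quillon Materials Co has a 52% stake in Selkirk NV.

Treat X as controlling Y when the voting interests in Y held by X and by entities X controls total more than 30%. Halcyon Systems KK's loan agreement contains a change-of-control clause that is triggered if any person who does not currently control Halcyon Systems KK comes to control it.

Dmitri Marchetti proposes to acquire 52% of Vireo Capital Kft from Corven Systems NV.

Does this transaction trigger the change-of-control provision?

The purchase adds only to Dmitri's holdings (Corven's stake shrinks), so Dmitri is the only person who could newly come to control Halcyon.
Dmitri holds 100% of Corven, so Dmitri controls Corven.
Corven and Dmitri together hold 48% + 30% = 78% of Halcyon, so Dmitri controls Halcyon.
So Dmitri already controls Halcyon before the transaction.
After the purchase, Dmitri holds 52% of Vireo directly, and Corven's stake falls to 18%.
Dmitri controlled Halcyon already, so this is not a new person acquiring control; every other person's position is unchanged or reduced.
No new person acquires control, so the clause is not triggered.

No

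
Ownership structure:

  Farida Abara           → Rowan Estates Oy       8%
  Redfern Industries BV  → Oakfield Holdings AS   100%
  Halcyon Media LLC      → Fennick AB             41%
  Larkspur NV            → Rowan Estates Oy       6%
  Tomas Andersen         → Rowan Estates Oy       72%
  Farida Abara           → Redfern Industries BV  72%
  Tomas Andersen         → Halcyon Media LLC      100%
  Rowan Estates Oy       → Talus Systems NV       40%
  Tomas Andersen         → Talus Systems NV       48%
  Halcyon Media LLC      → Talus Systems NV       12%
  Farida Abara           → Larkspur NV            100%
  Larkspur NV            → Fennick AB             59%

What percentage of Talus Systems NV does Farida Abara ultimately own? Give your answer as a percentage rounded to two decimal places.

Farida reaches Talus along 2 paths.
Via Rowan: 8% × 40% = 3.2%.
Via Larkspur → Rowan: 100% × 6% × 40% = 2.4%.
Total: 3.2% + 2.4% = 5.6%.
Rounded: 5.60%.

5.60%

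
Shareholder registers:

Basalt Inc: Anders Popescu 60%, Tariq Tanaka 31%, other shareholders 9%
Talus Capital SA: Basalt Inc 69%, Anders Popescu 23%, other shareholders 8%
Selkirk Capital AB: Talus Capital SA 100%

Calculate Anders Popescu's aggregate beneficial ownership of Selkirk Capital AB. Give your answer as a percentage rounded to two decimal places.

64.40%

Anders reaches Selkirk along 2 paths.
Via Basalt → Talus: 60% × 69% × 100% = 41.4%.
Via Talus: 23% × 100% = 23%.
Total: 41.4% + 23% = 64.4%.
Rounded: 64.40%.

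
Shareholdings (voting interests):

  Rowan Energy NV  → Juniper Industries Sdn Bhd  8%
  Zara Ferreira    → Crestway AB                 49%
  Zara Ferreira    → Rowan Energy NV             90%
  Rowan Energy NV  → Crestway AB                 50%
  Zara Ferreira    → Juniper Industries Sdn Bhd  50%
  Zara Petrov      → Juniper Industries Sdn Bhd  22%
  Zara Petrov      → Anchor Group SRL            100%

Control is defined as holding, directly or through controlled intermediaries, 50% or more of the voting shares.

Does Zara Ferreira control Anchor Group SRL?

Zara Ferreira holds 90% of Rowan, so Zara Ferreira controls Rowan.
Zara Ferreira and Rowan together hold 49% + 50% = 99% of Crestway, so Zara Ferreira controls Crestway.
Rowan and Zara Ferreira together hold 8% + 50% = 58% of Juniper, so Zara Ferreira controls Juniper.
Neither Zara Ferreira nor any entity Zara Ferreira controls holds any voting interest in Anchor.
So Zara Ferreira does not control Anchor.

No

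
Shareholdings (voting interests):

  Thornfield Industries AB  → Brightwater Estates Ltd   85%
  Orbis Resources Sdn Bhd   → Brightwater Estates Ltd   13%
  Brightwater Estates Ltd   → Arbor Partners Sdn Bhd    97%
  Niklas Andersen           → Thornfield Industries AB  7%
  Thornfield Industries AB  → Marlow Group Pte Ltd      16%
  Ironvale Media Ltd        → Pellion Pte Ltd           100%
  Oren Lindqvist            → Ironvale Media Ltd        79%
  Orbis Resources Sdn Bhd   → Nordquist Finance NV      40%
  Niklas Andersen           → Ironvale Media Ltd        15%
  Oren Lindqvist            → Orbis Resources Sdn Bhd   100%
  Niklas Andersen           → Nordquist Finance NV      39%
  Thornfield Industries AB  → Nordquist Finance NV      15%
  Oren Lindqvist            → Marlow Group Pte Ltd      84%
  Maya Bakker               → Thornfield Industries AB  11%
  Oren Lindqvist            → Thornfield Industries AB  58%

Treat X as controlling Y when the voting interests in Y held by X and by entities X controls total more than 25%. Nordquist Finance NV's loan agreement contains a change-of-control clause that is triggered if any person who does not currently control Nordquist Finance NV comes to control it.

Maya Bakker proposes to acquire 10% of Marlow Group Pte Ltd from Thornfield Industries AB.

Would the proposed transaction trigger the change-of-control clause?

The purchase adds only to Maya's holdings (Thornfield's stake shrinks), so Maya is the only person who could newly come to control Nordquist.
Maya's largest direct stake is 11% in Thornfield, which does not meet the threshold, so Maya controls no company.
Neither Maya nor any entity Maya controls holds any voting interest in Nordquist.
So before the transaction, Maya does not control Nordquist.
After the purchase, Maya holds 10% of Marlow directly, and Thornfield's stake falls to 6%.
Maya's side now holds 10% of Marlow, not > 25%, so Maya still does not control Marlow.
After the transaction, neither Maya nor any entity Maya controls holds a voting interest in Nordquist, so Maya still does not control it.
No new person acquires control, so the clause is not triggered.

No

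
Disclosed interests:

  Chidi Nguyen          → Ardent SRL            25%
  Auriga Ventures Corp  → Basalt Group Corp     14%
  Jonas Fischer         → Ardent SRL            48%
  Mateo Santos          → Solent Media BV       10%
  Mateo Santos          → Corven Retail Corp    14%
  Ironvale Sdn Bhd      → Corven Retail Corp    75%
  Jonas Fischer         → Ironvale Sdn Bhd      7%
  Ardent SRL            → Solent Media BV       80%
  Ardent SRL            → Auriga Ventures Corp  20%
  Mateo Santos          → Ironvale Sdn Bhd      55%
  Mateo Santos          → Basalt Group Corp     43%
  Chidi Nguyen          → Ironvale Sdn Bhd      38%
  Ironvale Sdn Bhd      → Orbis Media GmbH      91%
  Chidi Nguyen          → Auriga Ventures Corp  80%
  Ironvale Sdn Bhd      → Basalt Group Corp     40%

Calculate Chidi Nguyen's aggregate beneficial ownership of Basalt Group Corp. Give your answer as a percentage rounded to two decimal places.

Chidi reaches Basalt along 3 paths.
Via Ardent → Auriga: 25% × 20% × 14% = 0.7%.
Via Auriga: 80% × 14% = 11.2%.
Via Ironvale: 38% × 40% = 15.2%.
Total: 0.7% + 11.2% + 15.2% = 27.1%.
Rounded: 27.10%.

27.10%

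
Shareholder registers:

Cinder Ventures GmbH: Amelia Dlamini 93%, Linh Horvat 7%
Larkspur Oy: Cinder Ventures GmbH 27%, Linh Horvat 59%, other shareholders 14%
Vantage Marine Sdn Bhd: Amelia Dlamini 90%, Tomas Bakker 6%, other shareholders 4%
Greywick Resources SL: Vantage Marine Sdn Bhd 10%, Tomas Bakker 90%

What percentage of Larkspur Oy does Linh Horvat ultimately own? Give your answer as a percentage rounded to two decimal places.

Linh reaches Larkspur along 2 paths.
Via Cinder: 7% × 27% = 1.89%.
Direct stake: 59% = 59%.
Total: 1.89% + 59% = 60.89%.

60.89%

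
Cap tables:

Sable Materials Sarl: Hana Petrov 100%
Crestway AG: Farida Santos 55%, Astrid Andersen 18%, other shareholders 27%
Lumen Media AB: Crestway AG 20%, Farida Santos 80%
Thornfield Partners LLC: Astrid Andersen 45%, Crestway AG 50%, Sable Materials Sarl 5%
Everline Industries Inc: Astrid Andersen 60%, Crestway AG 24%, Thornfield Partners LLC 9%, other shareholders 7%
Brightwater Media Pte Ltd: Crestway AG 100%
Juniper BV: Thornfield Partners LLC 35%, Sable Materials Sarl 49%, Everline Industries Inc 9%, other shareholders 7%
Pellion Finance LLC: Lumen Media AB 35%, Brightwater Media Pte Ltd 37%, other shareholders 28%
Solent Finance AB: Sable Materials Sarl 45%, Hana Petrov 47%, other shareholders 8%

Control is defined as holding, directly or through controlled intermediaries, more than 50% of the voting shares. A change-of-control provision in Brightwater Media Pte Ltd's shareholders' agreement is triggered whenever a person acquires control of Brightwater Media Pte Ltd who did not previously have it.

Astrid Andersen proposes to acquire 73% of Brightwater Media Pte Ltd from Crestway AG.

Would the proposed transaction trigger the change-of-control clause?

Yes

The purchase adds only to Astrid's holdings (Crestway's stake shrinks), so Astrid is the only person who could newly come to control Brightwater.
Astrid holds 60% of Everline, so Astrid controls Everline.
Neither Astrid nor any entity Astrid controls holds any voting interest in Brightwater.
So before the transaction, Astrid does not control Brightwater.
After the purchase, Astrid holds 73% of Brightwater directly, and Crestway's stake falls to 27%.
Astrid holds 73% of Brightwater, so Astrid controls Brightwater.
Astrid did not control Brightwater before and does after, so the clause is triggered.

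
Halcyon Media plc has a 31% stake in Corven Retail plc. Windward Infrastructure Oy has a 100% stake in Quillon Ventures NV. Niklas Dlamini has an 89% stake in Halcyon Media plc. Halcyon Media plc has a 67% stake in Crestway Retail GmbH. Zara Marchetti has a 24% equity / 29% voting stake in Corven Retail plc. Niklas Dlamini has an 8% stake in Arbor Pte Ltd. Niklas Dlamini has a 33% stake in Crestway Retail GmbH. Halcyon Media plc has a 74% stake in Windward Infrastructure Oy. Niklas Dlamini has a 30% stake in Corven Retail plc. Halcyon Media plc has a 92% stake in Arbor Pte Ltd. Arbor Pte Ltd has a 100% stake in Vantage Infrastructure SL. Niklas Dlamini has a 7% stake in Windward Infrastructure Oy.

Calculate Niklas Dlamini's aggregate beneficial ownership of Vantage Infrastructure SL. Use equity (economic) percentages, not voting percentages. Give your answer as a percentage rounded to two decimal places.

89.88%

Niklas reaches Vantage along 2 paths.
Via Arbor: 8% × 100% = 8%.
Via Halcyon → Arbor: 89% × 92% × 100% = 81.88%.
Total: 8% + 81.88% = 89.88%.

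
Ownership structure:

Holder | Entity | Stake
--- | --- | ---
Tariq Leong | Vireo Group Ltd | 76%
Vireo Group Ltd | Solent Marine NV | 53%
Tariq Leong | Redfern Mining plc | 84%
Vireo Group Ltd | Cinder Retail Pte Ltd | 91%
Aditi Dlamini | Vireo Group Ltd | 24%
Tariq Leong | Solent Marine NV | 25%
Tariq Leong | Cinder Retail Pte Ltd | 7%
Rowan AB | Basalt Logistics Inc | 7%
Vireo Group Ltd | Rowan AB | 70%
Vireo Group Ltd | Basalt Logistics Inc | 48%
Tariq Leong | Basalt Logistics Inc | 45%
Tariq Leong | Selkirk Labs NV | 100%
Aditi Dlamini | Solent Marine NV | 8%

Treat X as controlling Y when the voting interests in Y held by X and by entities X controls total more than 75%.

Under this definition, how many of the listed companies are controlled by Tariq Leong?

Tariq holds 76% of Vireo, so Tariq controls Vireo.
Tariq holds 100% of Selkirk, so Tariq controls Selkirk.
Tariq and Vireo together hold 25% + 53% = 78% of Solent, so Tariq controls Solent.
Tariq holds 84% of Redfern, so Tariq controls Redfern.
Tariq and Vireo together hold 7% + 91% = 98% of Cinder, so Tariq controls Cinder.
Vireo and Tariq together hold 48% + 45% = 93% of Basalt, so Tariq controls Basalt.
No other company's threshold is met.
Tariq controls 6 companies.

6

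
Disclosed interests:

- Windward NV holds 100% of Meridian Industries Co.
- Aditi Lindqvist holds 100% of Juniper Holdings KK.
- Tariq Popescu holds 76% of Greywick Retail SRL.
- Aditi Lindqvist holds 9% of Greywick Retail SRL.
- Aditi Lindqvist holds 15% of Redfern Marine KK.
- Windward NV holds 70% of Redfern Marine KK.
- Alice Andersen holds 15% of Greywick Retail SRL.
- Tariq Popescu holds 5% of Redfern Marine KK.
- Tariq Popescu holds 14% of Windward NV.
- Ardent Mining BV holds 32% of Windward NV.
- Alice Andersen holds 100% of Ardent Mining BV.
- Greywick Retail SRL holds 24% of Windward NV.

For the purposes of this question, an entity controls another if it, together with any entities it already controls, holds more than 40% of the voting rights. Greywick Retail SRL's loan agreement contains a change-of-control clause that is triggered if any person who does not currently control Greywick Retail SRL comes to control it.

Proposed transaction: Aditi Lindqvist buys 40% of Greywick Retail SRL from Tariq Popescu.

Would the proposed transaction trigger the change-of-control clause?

The purchase adds only to Aditi's holdings (Tariq's stake shrinks), so Aditi is the only person who could newly come to control Greywick.
Aditi holds 100% of Juniper, so Aditi controls Juniper.
In Greywick, Aditi's side holds only 9%, not > 40%.
So before the transaction, Aditi does not control Greywick.
After the purchase, Aditi's direct stake in Greywick rises to 9% + 40% = 49%, and Tariq's stake falls to 36%.
Aditi holds 49% of Greywick, so Aditi controls Greywick.
Aditi did not control Greywick before and does after, so the clause is triggered.

Yes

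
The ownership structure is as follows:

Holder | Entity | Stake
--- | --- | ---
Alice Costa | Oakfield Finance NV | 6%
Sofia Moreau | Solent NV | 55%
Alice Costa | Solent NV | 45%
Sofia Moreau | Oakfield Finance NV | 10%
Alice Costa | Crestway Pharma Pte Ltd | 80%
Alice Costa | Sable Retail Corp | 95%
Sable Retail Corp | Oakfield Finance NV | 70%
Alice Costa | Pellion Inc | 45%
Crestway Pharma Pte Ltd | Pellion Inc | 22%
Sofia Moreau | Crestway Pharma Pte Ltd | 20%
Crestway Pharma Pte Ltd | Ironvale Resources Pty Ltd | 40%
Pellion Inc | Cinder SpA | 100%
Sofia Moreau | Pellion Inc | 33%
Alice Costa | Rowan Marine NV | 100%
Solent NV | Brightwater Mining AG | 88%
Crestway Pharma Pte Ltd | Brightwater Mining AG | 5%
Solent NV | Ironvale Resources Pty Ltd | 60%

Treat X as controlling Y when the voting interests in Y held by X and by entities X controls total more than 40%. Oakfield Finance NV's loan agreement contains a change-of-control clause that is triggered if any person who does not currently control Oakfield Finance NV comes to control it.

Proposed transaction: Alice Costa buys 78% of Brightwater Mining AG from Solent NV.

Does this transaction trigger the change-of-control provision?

No

The purchase adds only to Alice's holdings (Solent's stake shrinks), so Alice is the only person who could newly come to control Oakfield.
Alice holds 95% of Sable, so Alice controls Sable.
Alice and Sable together hold 6% + 70% = 76% of Oakfield, so Alice controls Oakfield.
So Alice already controls Oakfield before the transaction.
After the purchase, Alice holds 78% of Brightwater directly, and Solent's stake falls to 10%.
Alice controlled Oakfield already, so this is not a new person acquiring control; every other person's position is unchanged or reduced.
No new person acquires control, so the clause is not triggered.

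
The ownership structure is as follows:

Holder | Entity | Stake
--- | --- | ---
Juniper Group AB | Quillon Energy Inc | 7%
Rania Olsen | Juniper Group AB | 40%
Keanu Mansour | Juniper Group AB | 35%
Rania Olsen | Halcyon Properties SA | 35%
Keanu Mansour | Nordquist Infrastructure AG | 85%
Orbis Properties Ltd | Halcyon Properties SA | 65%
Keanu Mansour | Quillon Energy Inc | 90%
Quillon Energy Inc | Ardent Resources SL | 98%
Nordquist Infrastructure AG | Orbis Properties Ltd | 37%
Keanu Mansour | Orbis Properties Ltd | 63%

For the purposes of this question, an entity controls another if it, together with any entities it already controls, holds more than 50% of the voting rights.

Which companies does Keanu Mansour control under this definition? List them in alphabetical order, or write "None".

Keanu holds 85% of Nordquist, so Keanu controls Nordquist.
Keanu holds 90% of Quillon, so Keanu controls Quillon.
Nordquist and Keanu together hold 37% + 63% = 100% of Orbis, so Keanu controls Orbis.
Quillon holds 98% of Ardent, so Keanu controls Ardent.
Orbis holds 65% of Halcyon, so Keanu controls Halcyon.
No other company's threshold is met.

Ardent Resources SL, Halcyon Properties SA, Nordquist Infrastructure AG, Orbis Properties Ltd, Quillon Energy Inc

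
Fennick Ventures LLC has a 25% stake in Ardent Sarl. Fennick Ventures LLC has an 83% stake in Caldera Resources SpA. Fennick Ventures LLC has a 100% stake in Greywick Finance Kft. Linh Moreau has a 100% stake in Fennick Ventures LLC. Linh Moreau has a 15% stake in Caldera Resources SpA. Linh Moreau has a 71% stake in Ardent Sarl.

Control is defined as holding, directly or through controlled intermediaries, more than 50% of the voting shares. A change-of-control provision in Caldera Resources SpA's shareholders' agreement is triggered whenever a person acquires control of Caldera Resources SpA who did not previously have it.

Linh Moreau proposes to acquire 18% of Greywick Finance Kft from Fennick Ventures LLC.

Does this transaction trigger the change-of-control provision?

No

The purchase adds only to Linh's holdings (Fennick's stake shrinks), so Linh is the only person who could newly come to control Caldera.
Linh holds 100% of Fennick, so Linh controls Fennick.
Linh and Fennick together hold 15% + 83% = 98% of Caldera, so Linh controls Caldera.
So Linh already controls Caldera before the transaction.
After the purchase, Linh holds 18% of Greywick directly, and Fennick's stake falls to 82%.
Linh controlled Caldera already, so this is not a new person acquiring control; every other person's position is unchanged or reduced.
No new person acquires control, so the clause is not triggered.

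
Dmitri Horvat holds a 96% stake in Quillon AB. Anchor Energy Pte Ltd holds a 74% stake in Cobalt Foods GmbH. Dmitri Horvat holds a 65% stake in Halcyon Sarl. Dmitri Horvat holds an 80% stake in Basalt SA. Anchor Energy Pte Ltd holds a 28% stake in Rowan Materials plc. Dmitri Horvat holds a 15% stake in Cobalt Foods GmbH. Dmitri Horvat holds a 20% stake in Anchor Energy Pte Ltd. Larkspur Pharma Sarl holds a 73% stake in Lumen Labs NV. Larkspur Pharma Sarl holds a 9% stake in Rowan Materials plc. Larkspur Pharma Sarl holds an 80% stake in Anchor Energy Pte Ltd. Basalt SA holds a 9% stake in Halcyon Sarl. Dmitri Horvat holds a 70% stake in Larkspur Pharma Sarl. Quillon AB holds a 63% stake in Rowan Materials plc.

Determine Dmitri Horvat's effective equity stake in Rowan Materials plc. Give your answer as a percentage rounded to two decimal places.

Dmitri reaches Rowan along 4 paths.
Via Larkspur: 70% × 9% = 6.3%.
Via Quillon: 96% × 63% = 60.48%.
Via Larkspur → Anchor: 70% × 80% × 28% = 15.68%.
Via Anchor: 20% × 28% = 5.6%.
Total: 6.3% + 60.48% + 15.68% + 5.6% = 88.06%.

88.06%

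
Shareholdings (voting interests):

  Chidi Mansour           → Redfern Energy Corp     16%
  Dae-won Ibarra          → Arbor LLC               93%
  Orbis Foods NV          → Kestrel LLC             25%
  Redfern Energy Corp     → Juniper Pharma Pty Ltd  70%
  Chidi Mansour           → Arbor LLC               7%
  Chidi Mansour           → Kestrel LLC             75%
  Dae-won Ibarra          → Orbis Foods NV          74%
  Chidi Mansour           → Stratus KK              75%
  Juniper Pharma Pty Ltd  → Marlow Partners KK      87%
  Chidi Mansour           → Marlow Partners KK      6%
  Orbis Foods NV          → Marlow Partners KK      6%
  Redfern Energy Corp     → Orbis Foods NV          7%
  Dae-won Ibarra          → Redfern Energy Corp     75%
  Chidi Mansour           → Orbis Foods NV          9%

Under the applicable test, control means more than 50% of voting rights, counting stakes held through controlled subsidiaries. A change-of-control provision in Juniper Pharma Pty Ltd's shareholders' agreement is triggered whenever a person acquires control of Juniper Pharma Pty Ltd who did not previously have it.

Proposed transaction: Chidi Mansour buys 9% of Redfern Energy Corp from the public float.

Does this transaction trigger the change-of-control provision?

The purchase changes only Chidi's holdings, so Chidi is the only person who could newly come to control Juniper.
Chidi holds 75% of Stratus, so Chidi controls Stratus.
Chidi holds 75% of Kestrel, so Chidi controls Kestrel.
Neither Chidi nor any entity Chidi controls holds any voting interest in Juniper.
So before the transaction, Chidi does not control Juniper.
After the purchase, Chidi's direct stake in Redfern rises to 16% + 9% = 25%.
Chidi's side now holds 25% of Redfern, not > 50%, so Chidi still does not control Redfern.
After the transaction, neither Chidi nor any entity Chidi controls holds a voting interest in Juniper, so Chidi still does not control it.
No new person acquires control, so the clause is not triggered.

No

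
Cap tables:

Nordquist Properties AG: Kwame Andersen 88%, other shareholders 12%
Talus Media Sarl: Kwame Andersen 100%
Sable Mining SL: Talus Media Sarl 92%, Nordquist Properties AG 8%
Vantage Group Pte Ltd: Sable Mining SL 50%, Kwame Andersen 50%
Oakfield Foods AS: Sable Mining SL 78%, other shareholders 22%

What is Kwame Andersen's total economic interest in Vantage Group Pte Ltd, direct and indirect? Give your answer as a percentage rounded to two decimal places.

99.52%

Kwame reaches Vantage along 3 paths.
Via Talus → Sable: 100% × 92% × 50% = 46%.
Via Nordquist → Sable: 88% × 8% × 50% = 3.52%.
Direct stake: 50% = 50%.
Total: 46% + 3.52% + 50% = 99.52%.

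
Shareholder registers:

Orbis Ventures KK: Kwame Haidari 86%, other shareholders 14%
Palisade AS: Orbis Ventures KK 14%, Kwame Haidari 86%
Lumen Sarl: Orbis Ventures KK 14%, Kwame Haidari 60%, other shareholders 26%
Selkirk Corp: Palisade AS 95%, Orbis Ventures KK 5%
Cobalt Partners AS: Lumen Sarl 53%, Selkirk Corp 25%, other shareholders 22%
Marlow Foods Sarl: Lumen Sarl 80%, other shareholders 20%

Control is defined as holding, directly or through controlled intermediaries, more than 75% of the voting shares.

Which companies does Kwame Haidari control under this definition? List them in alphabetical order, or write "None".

Kwame holds 86% of Orbis, so Kwame controls Orbis.
Orbis and Kwame together hold 14% + 86% = 100% of Palisade, so Kwame controls Palisade.
Palisade and Orbis together hold 95% + 5% = 100% of Selkirk, so Kwame controls Selkirk.
No other company's threshold is met.

Orbis Ventures KK, Palisade AS, Selkirk Corp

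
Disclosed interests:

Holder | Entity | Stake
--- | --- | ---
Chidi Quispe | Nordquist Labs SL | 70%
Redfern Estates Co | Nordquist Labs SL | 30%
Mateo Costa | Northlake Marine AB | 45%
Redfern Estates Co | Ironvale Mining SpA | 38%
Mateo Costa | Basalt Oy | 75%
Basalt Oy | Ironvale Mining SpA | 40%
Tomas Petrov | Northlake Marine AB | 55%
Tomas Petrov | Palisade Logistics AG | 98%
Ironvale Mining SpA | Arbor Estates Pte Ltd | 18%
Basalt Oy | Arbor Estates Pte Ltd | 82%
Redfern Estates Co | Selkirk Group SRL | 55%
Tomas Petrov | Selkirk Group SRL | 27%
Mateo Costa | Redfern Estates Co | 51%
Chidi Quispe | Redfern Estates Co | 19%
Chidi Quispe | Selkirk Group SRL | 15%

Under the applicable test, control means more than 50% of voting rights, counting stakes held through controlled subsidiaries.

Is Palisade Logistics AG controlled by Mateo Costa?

Mateo holds 75% of Basalt, so Mateo controls Basalt.
Mateo holds 51% of Redfern, so Mateo controls Redfern.
Redfern and Basalt together hold 38% + 40% = 78% of Ironvale, so Mateo controls Ironvale.
Redfern holds 55% of Selkirk, so Mateo controls Selkirk.
Ironvale and Basalt together hold 18% + 82% = 100% of Arbor, so Mateo controls Arbor.
Neither Mateo nor any entity Mateo controls holds any voting interest in Palisade.
So Mateo does not control Palisade.

No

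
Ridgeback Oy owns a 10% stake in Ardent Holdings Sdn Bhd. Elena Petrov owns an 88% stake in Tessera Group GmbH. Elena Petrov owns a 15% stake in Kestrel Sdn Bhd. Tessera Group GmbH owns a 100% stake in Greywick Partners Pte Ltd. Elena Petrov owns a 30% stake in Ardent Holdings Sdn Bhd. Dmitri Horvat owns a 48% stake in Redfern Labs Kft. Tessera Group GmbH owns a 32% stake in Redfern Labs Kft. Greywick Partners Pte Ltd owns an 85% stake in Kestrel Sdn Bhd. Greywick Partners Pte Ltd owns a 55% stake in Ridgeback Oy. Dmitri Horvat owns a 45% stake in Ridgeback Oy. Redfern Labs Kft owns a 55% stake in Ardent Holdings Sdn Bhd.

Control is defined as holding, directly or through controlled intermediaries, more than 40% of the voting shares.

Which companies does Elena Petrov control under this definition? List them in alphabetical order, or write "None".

Greywick Partners Pte Ltd, Kestrel Sdn Bhd, Ridgeback Oy, Tessera Group GmbH

Elena holds 88% of Tessera, so Elena controls Tessera.
Tessera holds 100% of Greywick, so Elena controls Greywick.
Greywick holds 55% of Ridgeback, so Elena controls Ridgeback.
Greywick and Elena together hold 85% + 15% = 100% of Kestrel, so Elena controls Kestrel.
No other company's threshold is met.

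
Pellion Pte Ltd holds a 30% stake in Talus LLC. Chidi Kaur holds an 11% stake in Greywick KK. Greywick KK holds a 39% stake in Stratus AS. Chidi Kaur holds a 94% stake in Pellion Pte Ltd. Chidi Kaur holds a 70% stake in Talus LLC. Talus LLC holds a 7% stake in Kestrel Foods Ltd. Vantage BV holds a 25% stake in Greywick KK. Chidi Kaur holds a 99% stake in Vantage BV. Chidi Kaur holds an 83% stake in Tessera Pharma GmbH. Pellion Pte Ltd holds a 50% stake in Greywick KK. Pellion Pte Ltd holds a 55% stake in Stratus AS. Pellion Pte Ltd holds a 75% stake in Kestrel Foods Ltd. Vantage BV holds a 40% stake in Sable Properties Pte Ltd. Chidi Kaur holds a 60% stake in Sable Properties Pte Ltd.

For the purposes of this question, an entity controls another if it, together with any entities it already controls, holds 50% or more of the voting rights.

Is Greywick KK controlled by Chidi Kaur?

Yes

Chidi holds 99% of Vantage, so Chidi controls Vantage.
Chidi holds 94% of Pellion, so Chidi controls Pellion.
Vantage and Pellion and Chidi together hold 25% + 50% + 11% = 86% of Greywick, so Chidi controls Greywick.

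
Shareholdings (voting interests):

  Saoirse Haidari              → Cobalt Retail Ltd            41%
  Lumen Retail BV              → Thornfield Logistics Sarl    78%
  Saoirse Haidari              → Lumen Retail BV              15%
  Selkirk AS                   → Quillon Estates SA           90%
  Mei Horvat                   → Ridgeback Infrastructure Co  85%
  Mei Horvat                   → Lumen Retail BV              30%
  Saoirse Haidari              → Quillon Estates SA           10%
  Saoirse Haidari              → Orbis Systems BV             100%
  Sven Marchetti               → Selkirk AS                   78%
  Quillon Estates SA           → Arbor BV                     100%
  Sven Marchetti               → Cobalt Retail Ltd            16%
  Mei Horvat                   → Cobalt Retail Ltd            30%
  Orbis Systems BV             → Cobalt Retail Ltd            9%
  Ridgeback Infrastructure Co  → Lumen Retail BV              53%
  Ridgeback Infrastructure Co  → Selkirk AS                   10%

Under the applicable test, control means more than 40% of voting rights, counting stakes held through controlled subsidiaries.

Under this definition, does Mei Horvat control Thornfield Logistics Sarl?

Mei holds 85% of Ridgeback, so Mei controls Ridgeback.
Ridgeback and Mei together hold 53% + 30% = 83% of Lumen, so Mei controls Lumen.
Lumen holds 78% of Thornfield, so Mei controls Thornfield.

Yes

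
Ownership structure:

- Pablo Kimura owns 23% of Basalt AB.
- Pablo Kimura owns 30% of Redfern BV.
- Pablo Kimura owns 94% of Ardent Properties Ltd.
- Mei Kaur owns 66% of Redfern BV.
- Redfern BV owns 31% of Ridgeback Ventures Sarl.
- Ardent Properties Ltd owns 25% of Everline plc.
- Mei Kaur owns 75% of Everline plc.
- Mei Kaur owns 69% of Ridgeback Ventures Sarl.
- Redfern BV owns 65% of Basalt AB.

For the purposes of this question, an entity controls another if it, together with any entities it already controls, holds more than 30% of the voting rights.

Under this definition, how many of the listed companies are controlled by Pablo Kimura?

1

Pablo holds 94% of Ardent, so Pablo controls Ardent.
No other company's threshold is met.
Pablo controls 1 company.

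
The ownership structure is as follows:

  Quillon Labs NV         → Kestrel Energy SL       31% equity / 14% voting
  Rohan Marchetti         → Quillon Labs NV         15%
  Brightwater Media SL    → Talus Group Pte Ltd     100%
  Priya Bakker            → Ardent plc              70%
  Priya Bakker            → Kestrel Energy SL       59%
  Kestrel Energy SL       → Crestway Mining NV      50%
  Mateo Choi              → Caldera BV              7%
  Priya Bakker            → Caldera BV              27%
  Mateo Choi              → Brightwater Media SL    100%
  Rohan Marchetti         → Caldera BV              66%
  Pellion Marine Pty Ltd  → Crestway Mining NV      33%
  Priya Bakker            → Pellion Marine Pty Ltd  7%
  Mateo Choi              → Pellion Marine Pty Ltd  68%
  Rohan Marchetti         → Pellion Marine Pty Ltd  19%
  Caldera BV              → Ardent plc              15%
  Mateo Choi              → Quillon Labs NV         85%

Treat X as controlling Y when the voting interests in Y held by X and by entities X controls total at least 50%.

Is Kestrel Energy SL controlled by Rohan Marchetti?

No

Rohan holds 66% of Caldera, so Rohan controls Caldera.
Neither Rohan nor any entity Rohan controls holds any voting interest in Kestrel.
So Rohan does not control Kestrel.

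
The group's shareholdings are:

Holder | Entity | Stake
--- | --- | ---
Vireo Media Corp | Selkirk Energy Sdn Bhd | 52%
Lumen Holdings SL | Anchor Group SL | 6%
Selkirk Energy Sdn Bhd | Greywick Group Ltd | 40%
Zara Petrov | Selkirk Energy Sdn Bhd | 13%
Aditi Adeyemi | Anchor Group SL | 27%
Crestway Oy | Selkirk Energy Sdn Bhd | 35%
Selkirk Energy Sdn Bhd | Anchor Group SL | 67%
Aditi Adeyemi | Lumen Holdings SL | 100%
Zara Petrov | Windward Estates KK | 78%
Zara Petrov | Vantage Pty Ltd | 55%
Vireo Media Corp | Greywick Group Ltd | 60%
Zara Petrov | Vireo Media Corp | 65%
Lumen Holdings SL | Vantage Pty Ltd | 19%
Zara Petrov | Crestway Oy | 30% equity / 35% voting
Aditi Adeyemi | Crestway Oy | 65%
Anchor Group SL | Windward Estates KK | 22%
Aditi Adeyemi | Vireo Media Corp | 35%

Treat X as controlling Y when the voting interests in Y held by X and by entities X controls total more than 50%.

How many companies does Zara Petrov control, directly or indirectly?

Zara holds 65% of Vireo, so Zara controls Vireo.
Vireo and Zara together hold 52% + 13% = 65% of Selkirk, so Zara controls Selkirk.
Selkirk holds 67% of Anchor, so Zara controls Anchor.
Zara holds 55% of Vantage, so Zara controls Vantage.
Zara and Anchor together hold 78% + 22% = 100% of Windward, so Zara controls Windward.
Vireo and Selkirk together hold 60% + 40% = 100% of Greywick, so Zara controls Greywick.
No other company's threshold is met.
Zara controls 6 companies.

6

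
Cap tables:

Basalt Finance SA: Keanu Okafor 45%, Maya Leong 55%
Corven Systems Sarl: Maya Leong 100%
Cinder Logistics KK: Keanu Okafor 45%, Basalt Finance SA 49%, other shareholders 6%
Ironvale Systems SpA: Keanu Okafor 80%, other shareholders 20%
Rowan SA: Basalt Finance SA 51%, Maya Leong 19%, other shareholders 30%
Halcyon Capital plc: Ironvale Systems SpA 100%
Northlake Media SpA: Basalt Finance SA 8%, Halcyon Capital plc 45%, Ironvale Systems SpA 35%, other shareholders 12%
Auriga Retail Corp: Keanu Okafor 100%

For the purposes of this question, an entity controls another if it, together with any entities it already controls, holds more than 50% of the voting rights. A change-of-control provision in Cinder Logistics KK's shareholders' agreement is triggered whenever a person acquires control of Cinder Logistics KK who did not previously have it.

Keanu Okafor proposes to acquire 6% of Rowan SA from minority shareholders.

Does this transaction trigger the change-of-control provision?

The purchase changes only Keanu's holdings, so Keanu is the only person who could newly come to control Cinder.
Keanu holds 80% of Ironvale, so Keanu controls Ironvale.
Ironvale holds 100% of Halcyon, so Keanu controls Halcyon.
Halcyon and Ironvale together hold 45% + 35% = 80% of Northlake, so Keanu controls Northlake.
Keanu holds 100% of Auriga, so Keanu controls Auriga.
In Cinder, Keanu's side holds only 45%, not > 50%.
So before the transaction, Keanu does not control Cinder.
After the purchase, Keanu holds 6% of Rowan directly.
Keanu's side now holds 6% of Rowan, not > 50%, so Keanu still does not control Rowan.
After the transaction, Keanu's side holds 45% of Cinder, not > 50%, so Keanu still does not control Cinder.
No new person acquires control, so the clause is not triggered.

No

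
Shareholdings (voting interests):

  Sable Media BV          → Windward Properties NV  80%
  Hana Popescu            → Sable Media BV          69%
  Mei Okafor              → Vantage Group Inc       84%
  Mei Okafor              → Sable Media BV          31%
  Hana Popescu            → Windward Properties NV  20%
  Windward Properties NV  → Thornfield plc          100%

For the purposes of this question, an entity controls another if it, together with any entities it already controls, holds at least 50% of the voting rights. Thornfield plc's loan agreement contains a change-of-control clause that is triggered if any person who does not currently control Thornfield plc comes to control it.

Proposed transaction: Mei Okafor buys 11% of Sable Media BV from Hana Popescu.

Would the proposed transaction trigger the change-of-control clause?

No

The purchase adds only to Mei's holdings (Hana's stake shrinks), so Mei is the only person who could newly come to control Thornfield.
Mei holds 84% of Vantage, so Mei controls Vantage.
Neither Mei nor any entity Mei controls holds any voting interest in Thornfield.
So before the transaction, Mei does not control Thornfield.
After the purchase, Mei's direct stake in Sable rises to 31% + 11% = 42%, and Hana's stake falls to 58%.
Mei's side now holds 42% of Sable, not ≥ 50%, so Mei still does not control Sable.
After the transaction, neither Mei nor any entity Mei controls holds a voting interest in Thornfield, so Mei still does not control it.
No new person acquires control, so the clause is not triggered.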